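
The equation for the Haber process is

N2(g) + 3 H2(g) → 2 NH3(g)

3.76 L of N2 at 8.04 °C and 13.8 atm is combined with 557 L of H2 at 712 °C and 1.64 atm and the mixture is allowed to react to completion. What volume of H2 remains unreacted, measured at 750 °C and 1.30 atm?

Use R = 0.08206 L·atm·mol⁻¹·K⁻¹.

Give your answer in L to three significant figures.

294 L

n(N2) = PV/RT = (13.8 × 3.76) / (0.08206 × 281.19) = 2.249 mol
n(H2) = PV/RT = (1.64 × 557) / (0.08206 × 985.15) = 11.30 mol
For 2.249 mol N2, stoichiometry requires (3/1) × 2.249 = 6.747 mol H2; 11.30 mol is available, so N2 is limiting.
n(H2) consumed = (3/1) × 2.249 = 6.747 mol; remaining = 11.30 − 6.747 = 4.553 mol
V(H2) = nRT/P = 4.553 × 0.08206 × 1023.15 / 1.30 = 294.1 L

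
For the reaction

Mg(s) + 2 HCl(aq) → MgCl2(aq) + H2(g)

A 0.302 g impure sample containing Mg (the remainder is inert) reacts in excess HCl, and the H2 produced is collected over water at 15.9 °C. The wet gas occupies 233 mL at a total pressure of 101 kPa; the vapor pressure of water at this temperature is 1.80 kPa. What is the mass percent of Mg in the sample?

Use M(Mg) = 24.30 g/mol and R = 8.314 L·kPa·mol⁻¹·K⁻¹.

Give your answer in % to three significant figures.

77.4 %

P(H2) = 101 − 1.80 = 99.20 kPa
n(H2) = PV/RT = (99.20 × 0.2330) / (8.314 × 289.05) = 0.009618 mol
n(Mg) = (1/1) × 0.009618 = 0.009618 mol
m(Mg) = 0.009618 × 24.30 = 0.2337 g
%Mg = 0.2337 / 0.302 × 100 = 77.38%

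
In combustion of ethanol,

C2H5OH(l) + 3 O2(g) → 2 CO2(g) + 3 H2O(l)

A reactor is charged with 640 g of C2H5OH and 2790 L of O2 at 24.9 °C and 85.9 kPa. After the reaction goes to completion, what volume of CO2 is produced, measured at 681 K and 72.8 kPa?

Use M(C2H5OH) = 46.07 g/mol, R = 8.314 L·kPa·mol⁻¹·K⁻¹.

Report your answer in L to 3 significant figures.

2160 L

n(C2H5OH) = 640 / 46.07 = 13.89 mol
n(O2) = PV/RT = (85.9 × 2790) / (8.314 × 298.05) = 96.72 mol
For 13.89 mol C2H5OH, stoichiometry requires (3/1) × 13.89 = 41.67 mol O2; 96.72 mol is available, so C2H5OH is limiting.
n(CO2) = (2/1) × 13.89 = 27.78 mol
V(CO2) = nRT/P = 27.78 × 8.314 × 681 / 72.8 = 2161 L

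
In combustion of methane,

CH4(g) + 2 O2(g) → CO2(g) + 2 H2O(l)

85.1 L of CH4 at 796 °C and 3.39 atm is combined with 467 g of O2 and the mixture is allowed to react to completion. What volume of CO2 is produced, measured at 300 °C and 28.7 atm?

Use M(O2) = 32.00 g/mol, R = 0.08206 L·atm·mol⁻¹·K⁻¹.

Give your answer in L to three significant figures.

5.39 L

n(CH4) = PV/RT = (3.39 × 85.1) / (0.08206 × 1069.15) = 3.288 mol
n(O2) = 467 / 32.00 = 14.59 mol
For 3.288 mol CH4, stoichiometry requires (2/1) × 3.288 = 6.576 mol O2; 14.59 mol is available, so CH4 is limiting.
n(CO2) = (1/1) × 3.288 = 3.288 mol
V(CO2) = nRT/P = 3.288 × 0.08206 × 573.15 / 28.7 = 5.388 L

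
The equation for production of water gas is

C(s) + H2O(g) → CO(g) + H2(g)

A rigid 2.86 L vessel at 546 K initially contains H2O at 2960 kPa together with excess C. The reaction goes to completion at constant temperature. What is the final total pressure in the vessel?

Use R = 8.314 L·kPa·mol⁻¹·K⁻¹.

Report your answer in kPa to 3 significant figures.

Since T and V are fixed, P_final/P_initial = n_final/n_initial = 2/1.
P_final = (2/1) × 2960 = 5920 kPa

5920 kPa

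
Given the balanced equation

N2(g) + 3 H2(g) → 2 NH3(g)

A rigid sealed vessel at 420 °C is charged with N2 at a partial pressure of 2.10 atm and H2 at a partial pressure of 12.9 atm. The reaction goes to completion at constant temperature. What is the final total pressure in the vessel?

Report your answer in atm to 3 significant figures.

Because the vessel is rigid and T is held at 420 °C, work the stoichiometry in partial pressures (P_i = n_iRT/V).
P(H2) required for 2.10 atm of N2 = (3/1) × 2.10 = 6.300 atm; available 12.9 atm, so N2 is limiting.
P(H2) remaining = 12.9 − (3/1) × 2.10 = 6.600 atm
P(gaseous products) = (2)/1 × 2.10 = 4.200 atm
P_total at 420 °C = 6.600 + 4.200 = 10.80 atm

10.8 atm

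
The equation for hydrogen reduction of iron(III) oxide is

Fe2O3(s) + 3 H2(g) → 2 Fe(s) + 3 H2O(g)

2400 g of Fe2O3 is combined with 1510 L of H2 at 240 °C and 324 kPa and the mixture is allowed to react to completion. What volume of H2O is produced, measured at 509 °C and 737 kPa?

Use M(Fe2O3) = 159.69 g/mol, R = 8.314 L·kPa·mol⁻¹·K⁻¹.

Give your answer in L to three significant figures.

398 L

n(Fe2O3) = 2400 / 159.69 = 15.03 mol
n(H2) = PV/RT = (324 × 1510) / (8.314 × 513.15) = 114.7 mol
For 15.03 mol Fe2O3, stoichiometry requires (3/1) × 15.03 = 45.09 mol H2; 114.7 mol is available, so Fe2O3 is limiting.
n(H2O) = (3/1) × 15.03 = 45.09 mol
V(H2O) = nRT/P = 45.09 × 8.314 × 782.15 / 737 = 397.8 L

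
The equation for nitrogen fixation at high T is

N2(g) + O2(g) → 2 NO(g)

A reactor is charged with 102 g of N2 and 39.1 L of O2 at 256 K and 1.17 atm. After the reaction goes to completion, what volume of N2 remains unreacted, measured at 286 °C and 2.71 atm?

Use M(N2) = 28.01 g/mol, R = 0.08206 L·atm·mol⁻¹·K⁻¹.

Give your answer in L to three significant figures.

24.8 L

n(N2) = 102 / 28.01 = 3.642 mol
n(O2) = PV/RT = (1.17 × 39.1) / (0.08206 × 256) = 2.178 mol
For 3.642 mol N2, stoichiometry requires (1/1) × 3.642 = 3.642 mol O2; 2.178 mol is available, so O2 is limiting.
n(N2) consumed = (1/1) × 2.178 = 2.178 mol; remaining = 3.642 − 2.178 = 1.464 mol
V(N2) = nRT/P = 1.464 × 0.08206 × 559.15 / 2.71 = 24.79 L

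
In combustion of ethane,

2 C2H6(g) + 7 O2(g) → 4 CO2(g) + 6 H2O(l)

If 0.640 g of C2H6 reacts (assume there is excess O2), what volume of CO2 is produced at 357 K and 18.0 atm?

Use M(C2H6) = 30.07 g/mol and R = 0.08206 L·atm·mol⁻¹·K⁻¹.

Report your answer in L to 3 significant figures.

n(C2H6) = 0.6400 / 30.07 = 0.02128 mol
n(CO2) = (4/2) × 0.02128 = 0.04256 mol
V = nRT/P = 0.04256 × 0.08206 × 357 / 18.0 = 0.06927 L

0.0693 L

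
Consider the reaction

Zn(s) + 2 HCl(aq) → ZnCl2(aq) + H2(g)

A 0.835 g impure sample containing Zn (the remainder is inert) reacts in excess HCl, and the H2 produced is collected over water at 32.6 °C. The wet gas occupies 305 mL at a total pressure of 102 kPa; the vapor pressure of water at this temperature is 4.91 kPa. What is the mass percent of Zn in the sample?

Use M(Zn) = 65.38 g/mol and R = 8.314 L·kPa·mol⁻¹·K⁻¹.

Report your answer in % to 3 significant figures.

91.2 %

P(H2) = 102 − 4.91 = 97.09 kPa
n(H2) = PV/RT = (97.09 × 0.3050) / (8.314 × 305.75) = 0.01165 mol
n(Zn) = (1/1) × 0.01165 = 0.01165 mol
m(Zn) = 0.01165 × 65.38 = 0.7617 g
%Zn = 0.7617 / 0.835 × 100 = 91.22%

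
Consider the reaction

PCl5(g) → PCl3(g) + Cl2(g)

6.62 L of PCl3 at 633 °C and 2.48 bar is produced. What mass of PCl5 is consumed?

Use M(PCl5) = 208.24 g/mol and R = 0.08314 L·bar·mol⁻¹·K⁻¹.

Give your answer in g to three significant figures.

45.4 g

n(PCl3) = PV/RT = (2.48 × 6.62) / (0.08314 × 906.15) = 0.2179 mol
n(PCl5) = (1/1) × 0.2179 = 0.2179 mol
m(PCl5) = 0.2179 × 208.24 = 45.38 g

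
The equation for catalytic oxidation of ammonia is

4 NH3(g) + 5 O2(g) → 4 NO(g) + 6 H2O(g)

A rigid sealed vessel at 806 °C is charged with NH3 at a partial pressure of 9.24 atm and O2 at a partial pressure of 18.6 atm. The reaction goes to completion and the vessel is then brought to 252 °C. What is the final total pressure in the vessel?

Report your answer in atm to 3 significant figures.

Because the vessel is rigid and T is held at 806 °C, work the stoichiometry in partial pressures (P_i = n_iRT/V).
P(O2) required for 9.24 atm of NH3 = (5/4) × 9.24 = 11.55 atm; available 18.6 atm, so NH3 is limiting.
P(O2) remaining = 18.6 − (5/4) × 9.24 = 7.050 atm
P(gaseous products) = (4+6)/4 × 9.24 = 23.10 atm
P_total at 806 °C = 7.050 + 23.10 = 30.15 atm
Scaling to 252 °C: P = 30.15 × 525.15/1079.15 = 14.67 atm

14.7 atm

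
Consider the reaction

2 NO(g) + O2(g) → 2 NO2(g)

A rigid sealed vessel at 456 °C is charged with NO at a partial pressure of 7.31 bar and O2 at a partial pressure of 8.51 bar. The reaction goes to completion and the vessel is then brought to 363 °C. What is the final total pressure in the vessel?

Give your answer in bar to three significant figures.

10.6 bar

At constant V, partial pressures at 456 °C are proportional to moles, so apply stoichiometry directly to pressures.
P(O2) required for 7.31 bar of NO = (1/2) × 7.31 = 3.655 bar; available 8.51 bar, so NO is limiting.
P(O2) remaining = 8.51 − (1/2) × 7.31 = 4.855 bar
P(gaseous products) = (2)/2 × 7.31 = 7.310 bar
P_total at 456 °C = 4.855 + 7.310 = 12.16 bar
Scaling to 363 °C: P = 12.16 × 636.15/729.15 = 10.61 bar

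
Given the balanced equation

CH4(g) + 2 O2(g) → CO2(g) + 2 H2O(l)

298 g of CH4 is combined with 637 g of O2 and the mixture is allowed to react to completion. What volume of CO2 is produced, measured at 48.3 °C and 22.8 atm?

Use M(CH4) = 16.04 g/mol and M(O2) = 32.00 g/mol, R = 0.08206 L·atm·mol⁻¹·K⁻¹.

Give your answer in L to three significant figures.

11.5 L

n(CH4) = 298 / 16.04 = 18.58 mol
n(O2) = 637 / 32.00 = 19.91 mol
For 18.58 mol CH4, stoichiometry requires (2/1) × 18.58 = 37.16 mol O2; 19.91 mol is available, so O2 is limiting.
n(CO2) = (1/2) × 19.91 = 9.955 mol
V(CO2) = nRT/P = 9.955 × 0.08206 × 321.45 / 22.8 = 11.52 L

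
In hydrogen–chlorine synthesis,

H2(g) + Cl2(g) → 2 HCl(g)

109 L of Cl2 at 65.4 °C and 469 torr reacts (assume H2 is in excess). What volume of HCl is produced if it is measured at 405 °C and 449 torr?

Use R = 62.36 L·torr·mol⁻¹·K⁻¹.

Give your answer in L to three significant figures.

n(Cl2) = PV/RT = (469 × 109) / (62.36 × 338.55) = 2.421 mol
n(HCl) = (2/1) × 2.421 = 4.842 mol
V = nRT/P = 4.842 × 62.36 × 678.15 / 449 = 456.0 L

456 L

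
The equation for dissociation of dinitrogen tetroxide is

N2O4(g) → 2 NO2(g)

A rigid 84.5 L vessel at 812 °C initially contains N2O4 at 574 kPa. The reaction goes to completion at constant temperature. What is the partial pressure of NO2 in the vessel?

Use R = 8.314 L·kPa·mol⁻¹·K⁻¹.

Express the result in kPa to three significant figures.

n(N2O4)₀ = PV/RT = (574 × 84.5) / (8.314 × 1085.15) = 5.376 mol
n(NO2) = (2/1) × 5.376 = 10.75 mol
P(NO2) = nRT/V = 10.75 × 8.314 × 1085.15 / 84.5 = 1148 kPa

1150 kPa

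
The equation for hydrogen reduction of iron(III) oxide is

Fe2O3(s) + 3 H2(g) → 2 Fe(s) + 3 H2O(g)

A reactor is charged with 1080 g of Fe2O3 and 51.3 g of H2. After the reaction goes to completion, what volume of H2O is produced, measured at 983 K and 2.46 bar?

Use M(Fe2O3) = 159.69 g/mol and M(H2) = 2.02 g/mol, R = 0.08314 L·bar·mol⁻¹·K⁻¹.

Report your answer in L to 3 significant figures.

674 L

n(Fe2O3) = 1080 / 159.69 = 6.763 mol
n(H2) = 51.3 / 2.02 = 25.40 mol
For 6.763 mol Fe2O3, stoichiometry requires (3/1) × 6.763 = 20.29 mol H2; 25.40 mol is available, so Fe2O3 is limiting.
n(H2O) = (3/1) × 6.763 = 20.29 mol
V(H2O) = nRT/P = 20.29 × 0.08314 × 983 / 2.46 = 674.1 L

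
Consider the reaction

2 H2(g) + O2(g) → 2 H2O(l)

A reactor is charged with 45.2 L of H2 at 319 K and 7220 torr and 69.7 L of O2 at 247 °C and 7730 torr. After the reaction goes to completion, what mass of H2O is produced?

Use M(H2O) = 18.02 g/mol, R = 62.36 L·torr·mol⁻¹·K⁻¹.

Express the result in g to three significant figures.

296 g

n(H2) = PV/RT = (7220 × 45.2) / (62.36 × 319) = 16.41 mol
n(O2) = PV/RT = (7730 × 69.7) / (62.36 × 520.15) = 16.61 mol
For 16.41 mol H2, stoichiometry requires (1/2) × 16.41 = 8.205 mol O2; 16.61 mol is available, so H2 is limiting.
n(H2O) = (2/2) × 16.41 = 16.41 mol
m(H2O) = 16.41 × 18.02 = 295.7 g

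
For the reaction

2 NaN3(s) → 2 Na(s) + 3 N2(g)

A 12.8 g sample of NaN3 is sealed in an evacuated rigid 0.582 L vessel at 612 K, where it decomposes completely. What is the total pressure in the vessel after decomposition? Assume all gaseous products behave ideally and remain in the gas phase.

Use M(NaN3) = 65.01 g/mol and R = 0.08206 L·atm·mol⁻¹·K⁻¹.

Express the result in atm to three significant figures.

25.5 atm

n(NaN3) = 12.8 / 65.01 = 0.1969 mol
n(gas produced) = (3/2) × 0.1969 = 0.2954 mol
P = nRT/V = 0.2954 × 0.08206 × 612 / 0.582 = 25.49 atm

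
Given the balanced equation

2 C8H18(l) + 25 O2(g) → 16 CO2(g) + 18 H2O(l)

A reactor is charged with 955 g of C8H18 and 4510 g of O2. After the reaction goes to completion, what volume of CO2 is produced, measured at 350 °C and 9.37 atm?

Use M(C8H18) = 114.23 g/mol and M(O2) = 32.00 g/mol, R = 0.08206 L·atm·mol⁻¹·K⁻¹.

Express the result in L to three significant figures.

365 L

n(C8H18) = 955 / 114.23 = 8.360 mol
n(O2) = 4510 / 32.00 = 140.9 mol
For 8.360 mol C8H18, stoichiometry requires (25/2) × 8.360 = 104.5 mol O2; 140.9 mol is available, so C8H18 is limiting.
n(CO2) = (16/2) × 8.360 = 66.88 mol
V(CO2) = nRT/P = 66.88 × 0.08206 × 623.15 / 9.37 = 365.0 L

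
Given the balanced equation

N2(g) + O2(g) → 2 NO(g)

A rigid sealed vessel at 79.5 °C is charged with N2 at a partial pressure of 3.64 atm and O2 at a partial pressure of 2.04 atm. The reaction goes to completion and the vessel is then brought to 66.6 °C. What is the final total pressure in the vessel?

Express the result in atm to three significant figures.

5.47 atm

With V and T fixed, P_i ∝ n_i, so the mole ratios apply directly to partial pressures at 79.5 °C.
P(O2) required for 3.64 atm of N2 = (1/1) × 3.64 = 3.640 atm; available 2.04 atm, so O2 is limiting.
P(N2) remaining = 3.64 − (1/1) × 2.04 = 1.600 atm
P(gaseous products) = (2)/1 × 2.04 = 4.080 atm
P_total at 79.5 °C = 1.600 + 4.080 = 5.680 atm
Scaling to 66.6 °C: P = 5.680 × 339.75/352.65 = 5.472 atm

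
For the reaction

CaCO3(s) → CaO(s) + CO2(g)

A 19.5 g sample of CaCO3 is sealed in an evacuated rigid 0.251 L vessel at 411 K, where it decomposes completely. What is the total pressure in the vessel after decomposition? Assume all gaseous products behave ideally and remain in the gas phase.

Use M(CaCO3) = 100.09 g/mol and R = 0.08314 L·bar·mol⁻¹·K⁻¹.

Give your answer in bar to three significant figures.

26.5 bar

n(CaCO3) = 19.5 / 100.09 = 0.1948 mol
n(gas produced) = (1/1) × 0.1948 = 0.1948 mol
P = nRT/V = 0.1948 × 0.08314 × 411 / 0.251 = 26.52 bar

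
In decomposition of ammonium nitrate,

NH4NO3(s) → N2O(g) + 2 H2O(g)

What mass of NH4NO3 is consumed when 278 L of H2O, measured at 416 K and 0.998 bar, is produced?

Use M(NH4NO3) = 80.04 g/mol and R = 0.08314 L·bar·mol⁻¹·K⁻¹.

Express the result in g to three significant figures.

n(H2O) = PV/RT = (0.998 × 278) / (0.08314 × 416) = 8.022 mol
n(NH4NO3) = (1/2) × 8.022 = 4.011 mol
m(NH4NO3) = 4.011 × 80.04 = 321.0 g

321 g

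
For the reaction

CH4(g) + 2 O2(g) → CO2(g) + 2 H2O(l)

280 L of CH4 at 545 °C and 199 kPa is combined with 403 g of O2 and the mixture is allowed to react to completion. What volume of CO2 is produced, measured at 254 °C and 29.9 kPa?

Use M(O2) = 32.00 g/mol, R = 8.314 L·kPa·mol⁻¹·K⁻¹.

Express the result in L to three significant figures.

923 L

n(CH4) = PV/RT = (199 × 280) / (8.314 × 818.15) = 8.192 mol
n(O2) = 403 / 32.00 = 12.59 mol
For 8.192 mol CH4, stoichiometry requires (2/1) × 8.192 = 16.38 mol O2; 12.59 mol is available, so O2 is limiting.
n(CO2) = (1/2) × 12.59 = 6.295 mol
V(CO2) = nRT/P = 6.295 × 8.314 × 527.15 / 29.9 = 922.7 L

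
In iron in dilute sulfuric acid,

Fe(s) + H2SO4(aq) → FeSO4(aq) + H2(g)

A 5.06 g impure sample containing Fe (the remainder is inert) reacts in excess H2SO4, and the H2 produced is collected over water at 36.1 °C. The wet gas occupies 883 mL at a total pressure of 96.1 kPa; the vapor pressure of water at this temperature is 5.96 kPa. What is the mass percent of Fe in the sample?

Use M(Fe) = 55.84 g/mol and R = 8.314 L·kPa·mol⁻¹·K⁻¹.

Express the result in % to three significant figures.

34.2 %

P(H2) = 96.1 − 5.96 = 90.14 kPa
n(H2) = PV/RT = (90.14 × 0.8830) / (8.314 × 309.25) = 0.03096 mol
n(Fe) = (1/1) × 0.03096 = 0.03096 mol
m(Fe) = 0.03096 × 55.84 = 1.729 g
%Fe = 1.729 / 5.06 × 100 = 34.17%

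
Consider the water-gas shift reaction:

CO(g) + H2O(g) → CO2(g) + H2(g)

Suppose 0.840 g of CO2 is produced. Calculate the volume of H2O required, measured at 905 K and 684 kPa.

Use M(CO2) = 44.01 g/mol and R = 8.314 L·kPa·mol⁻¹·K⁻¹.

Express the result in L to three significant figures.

n(CO2) = 0.8400 / 44.01 = 0.01909 mol
n(H2O) = (1/1) × 0.01909 = 0.01909 mol
V = nRT/P = 0.01909 × 8.314 × 905 / 684 = 0.2100 L

0.210 L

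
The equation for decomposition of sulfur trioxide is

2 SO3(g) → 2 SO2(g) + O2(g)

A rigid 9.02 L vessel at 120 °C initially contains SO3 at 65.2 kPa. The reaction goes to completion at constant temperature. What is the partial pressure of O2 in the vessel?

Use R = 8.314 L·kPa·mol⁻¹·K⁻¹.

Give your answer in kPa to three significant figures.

32.6 kPa

n(SO3)₀ = PV/RT = (65.2 × 9.02) / (8.314 × 393.15) = 0.1799 mol
n(O2) = (1/2) × 0.1799 = 0.08995 mol
P(O2) = nRT/V = 0.08995 × 8.314 × 393.15 / 9.02 = 32.60 kPa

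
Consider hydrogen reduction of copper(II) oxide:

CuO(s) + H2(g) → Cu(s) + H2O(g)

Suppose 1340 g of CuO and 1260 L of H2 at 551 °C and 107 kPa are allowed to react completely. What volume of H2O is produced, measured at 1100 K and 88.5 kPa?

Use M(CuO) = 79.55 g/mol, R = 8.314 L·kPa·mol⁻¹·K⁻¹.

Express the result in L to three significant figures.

1740 L

n(CuO) = 1340 / 79.55 = 16.84 mol
n(H2) = PV/RT = (107 × 1260) / (8.314 × 824.15) = 19.68 mol
For 16.84 mol CuO, stoichiometry requires (1/1) × 16.84 = 16.84 mol H2; 19.68 mol is available, so CuO is limiting.
n(H2O) = (1/1) × 16.84 = 16.84 mol
V(H2O) = nRT/P = 16.84 × 8.314 × 1100 / 88.5 = 1740 L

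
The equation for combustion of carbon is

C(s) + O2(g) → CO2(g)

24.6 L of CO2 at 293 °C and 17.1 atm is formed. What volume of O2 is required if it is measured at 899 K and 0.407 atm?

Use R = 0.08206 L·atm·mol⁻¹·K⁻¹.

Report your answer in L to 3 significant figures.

1640 L

n(CO2) = PV/RT = (17.1 × 24.6) / (0.08206 × 566.15) = 9.055 mol
n(O2) = (1/1) × 9.055 = 9.055 mol
V = nRT/P = 9.055 × 0.08206 × 899 / 0.407 = 1641 L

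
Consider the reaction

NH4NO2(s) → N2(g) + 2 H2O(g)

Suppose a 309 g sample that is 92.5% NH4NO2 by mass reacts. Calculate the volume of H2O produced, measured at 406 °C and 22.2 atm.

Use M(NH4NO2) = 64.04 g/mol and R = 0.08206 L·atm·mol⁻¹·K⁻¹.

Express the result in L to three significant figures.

22.4 L

mass of NH4NO2 = 309 × 92.5/100 = 285.8 g
n(NH4NO2) = 285.8 / 64.04 = 4.463 mol
n(H2O) = (2/1) × 4.463 = 8.926 mol
V = nRT/P = 8.926 × 0.08206 × 679.15 / 22.2 = 22.41 L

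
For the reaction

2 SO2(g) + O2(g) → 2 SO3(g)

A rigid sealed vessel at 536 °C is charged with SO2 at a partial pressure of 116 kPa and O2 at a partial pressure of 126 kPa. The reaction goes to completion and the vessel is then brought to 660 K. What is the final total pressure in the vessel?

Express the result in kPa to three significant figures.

150 kPa

Because the vessel is rigid and T is held at 536 °C, work the stoichiometry in partial pressures (P_i = n_iRT/V).
P(O2) required for 116 kPa of SO2 = (1/2) × 116 = 58.00 kPa; available 126 kPa, so SO2 is limiting.
P(O2) remaining = 126 − (1/2) × 116 = 68.00 kPa
P(gaseous products) = (2)/2 × 116 = 116.0 kPa
P_total at 536 °C = 68.00 + 116.0 = 184.0 kPa
Scaling to 660 K: P = 184.0 × 660/809.15 = 150.1 kPa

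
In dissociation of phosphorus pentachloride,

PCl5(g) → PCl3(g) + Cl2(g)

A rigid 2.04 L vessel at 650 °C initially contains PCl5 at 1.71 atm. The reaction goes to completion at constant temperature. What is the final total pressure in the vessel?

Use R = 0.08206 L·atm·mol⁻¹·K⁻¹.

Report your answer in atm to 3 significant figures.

3.42 atm

Rigid vessel, constant T ⇒ P scales with total gas moles (1 → 2).
P_final = (2/1) × 1.71 = 3.420 atm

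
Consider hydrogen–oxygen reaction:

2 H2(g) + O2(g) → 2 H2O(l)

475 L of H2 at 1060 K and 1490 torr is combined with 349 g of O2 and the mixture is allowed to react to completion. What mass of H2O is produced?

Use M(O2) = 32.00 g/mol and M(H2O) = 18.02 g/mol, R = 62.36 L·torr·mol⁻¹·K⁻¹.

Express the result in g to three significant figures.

n(H2) = PV/RT = (1490 × 475) / (62.36 × 1060) = 10.71 mol
n(O2) = 349 / 32.00 = 10.91 mol
For 10.71 mol H2, stoichiometry requires (1/2) × 10.71 = 5.355 mol O2; 10.91 mol is available, so H2 is limiting.
n(H2O) = (2/2) × 10.71 = 10.71 mol
m(H2O) = 10.71 × 18.02 = 193.0 g

193 g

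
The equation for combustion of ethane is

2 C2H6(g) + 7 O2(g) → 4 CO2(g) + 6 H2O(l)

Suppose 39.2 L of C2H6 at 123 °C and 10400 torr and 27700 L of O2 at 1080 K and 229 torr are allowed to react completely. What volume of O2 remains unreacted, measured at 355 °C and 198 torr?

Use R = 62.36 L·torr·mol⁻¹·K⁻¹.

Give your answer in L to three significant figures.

n(C2H6) = PV/RT = (10400 × 39.2) / (62.36 × 396.15) = 16.50 mol
n(O2) = PV/RT = (229 × 27700) / (62.36 × 1080) = 94.19 mol
For 16.50 mol C2H6, stoichiometry requires (7/2) × 16.50 = 57.75 mol O2; 94.19 mol is available, so C2H6 is limiting.
n(O2) consumed = (7/2) × 16.50 = 57.75 mol; remaining = 94.19 − 57.75 = 36.44 mol
V(O2) = nRT/P = 36.44 × 62.36 × 628.15 / 198 = 7209 L

7210 L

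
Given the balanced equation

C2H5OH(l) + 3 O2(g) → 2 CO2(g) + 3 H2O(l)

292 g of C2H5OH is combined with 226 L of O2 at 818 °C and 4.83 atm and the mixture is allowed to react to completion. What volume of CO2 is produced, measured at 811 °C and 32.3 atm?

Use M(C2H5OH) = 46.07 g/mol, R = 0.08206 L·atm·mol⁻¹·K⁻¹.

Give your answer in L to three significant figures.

22.4 L

n(C2H5OH) = 292 / 46.07 = 6.338 mol
n(O2) = PV/RT = (4.83 × 226) / (0.08206 × 1091.15) = 12.19 mol
For 6.338 mol C2H5OH, stoichiometry requires (3/1) × 6.338 = 19.01 mol O2; 12.19 mol is available, so O2 is limiting.
n(CO2) = (2/3) × 12.19 = 8.127 mol
V(CO2) = nRT/P = 8.127 × 0.08206 × 1084.15 / 32.3 = 22.38 L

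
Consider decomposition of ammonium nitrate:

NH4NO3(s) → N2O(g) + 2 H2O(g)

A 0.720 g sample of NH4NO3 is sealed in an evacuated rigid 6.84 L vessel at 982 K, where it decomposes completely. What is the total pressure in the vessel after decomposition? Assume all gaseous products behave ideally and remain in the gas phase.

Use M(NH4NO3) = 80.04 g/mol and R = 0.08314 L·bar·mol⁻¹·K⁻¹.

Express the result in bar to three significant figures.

n(NH4NO3) = 0.720 / 80.04 = 0.008996 mol
n(gas produced) = (3/1) × 0.008996 = 0.02699 mol
P = nRT/V = 0.02699 × 0.08314 × 982 / 6.84 = 0.3222 bar

0.322 bar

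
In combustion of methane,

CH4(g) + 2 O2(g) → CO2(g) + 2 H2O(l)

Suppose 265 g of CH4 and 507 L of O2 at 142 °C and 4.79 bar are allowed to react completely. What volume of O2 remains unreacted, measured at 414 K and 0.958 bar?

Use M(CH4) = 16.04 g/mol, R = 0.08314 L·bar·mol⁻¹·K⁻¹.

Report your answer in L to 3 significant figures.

1340 L

n(CH4) = 265 / 16.04 = 16.52 mol
n(O2) = PV/RT = (4.79 × 507) / (0.08314 × 415.15) = 70.36 mol
For 16.52 mol CH4, stoichiometry requires (2/1) × 16.52 = 33.04 mol O2; 70.36 mol is available, so CH4 is limiting.
n(O2) consumed = (2/1) × 16.52 = 33.04 mol; remaining = 70.36 − 33.04 = 37.32 mol
V(O2) = nRT/P = 37.32 × 0.08314 × 414 / 0.958 = 1341 L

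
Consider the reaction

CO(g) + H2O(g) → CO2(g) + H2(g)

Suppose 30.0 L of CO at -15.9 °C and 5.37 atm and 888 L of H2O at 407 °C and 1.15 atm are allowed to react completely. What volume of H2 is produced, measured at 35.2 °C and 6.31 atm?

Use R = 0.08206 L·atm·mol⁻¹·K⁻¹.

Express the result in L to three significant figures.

30.6 L

n(CO) = PV/RT = (5.37 × 30.0) / (0.08206 × 257.25) = 7.631 mol
n(H2O) = PV/RT = (1.15 × 888) / (0.08206 × 680.15) = 18.30 mol
For 7.631 mol CO, stoichiometry requires (1/1) × 7.631 = 7.631 mol H2O; 18.30 mol is available, so CO is limiting.
n(H2) = (1/1) × 7.631 = 7.631 mol
V(H2) = nRT/P = 7.631 × 0.08206 × 308.35 / 6.31 = 30.60 L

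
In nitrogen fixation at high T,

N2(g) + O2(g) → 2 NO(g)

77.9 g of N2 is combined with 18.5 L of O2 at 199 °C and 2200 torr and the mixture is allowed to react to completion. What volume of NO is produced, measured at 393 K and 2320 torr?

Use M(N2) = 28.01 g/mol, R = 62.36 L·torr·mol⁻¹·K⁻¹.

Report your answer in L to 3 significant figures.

29.2 L

n(N2) = 77.9 / 28.01 = 2.781 mol
n(O2) = PV/RT = (2200 × 18.5) / (62.36 × 472.15) = 1.382 mol
For 2.781 mol N2, stoichiometry requires (1/1) × 2.781 = 2.781 mol O2; 1.382 mol is available, so O2 is limiting.
n(NO) = (2/1) × 1.382 = 2.764 mol
V(NO) = nRT/P = 2.764 × 62.36 × 393 / 2320 = 29.20 L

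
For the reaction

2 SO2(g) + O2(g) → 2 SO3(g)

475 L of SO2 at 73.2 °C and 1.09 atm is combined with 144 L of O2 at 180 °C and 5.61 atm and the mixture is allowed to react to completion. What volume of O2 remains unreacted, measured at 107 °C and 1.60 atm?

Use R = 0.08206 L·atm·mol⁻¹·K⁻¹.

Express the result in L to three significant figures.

246 L

n(SO2) = PV/RT = (1.09 × 475) / (0.08206 × 346.35) = 18.22 mol
n(O2) = PV/RT = (5.61 × 144) / (0.08206 × 453.15) = 21.72 mol
For 18.22 mol SO2, stoichiometry requires (1/2) × 18.22 = 9.110 mol O2; 21.72 mol is available, so SO2 is limiting.
n(O2) consumed = (1/2) × 18.22 = 9.110 mol; remaining = 21.72 − 9.110 = 12.61 mol
V(O2) = nRT/P = 12.61 × 0.08206 × 380.15 / 1.60 = 245.9 L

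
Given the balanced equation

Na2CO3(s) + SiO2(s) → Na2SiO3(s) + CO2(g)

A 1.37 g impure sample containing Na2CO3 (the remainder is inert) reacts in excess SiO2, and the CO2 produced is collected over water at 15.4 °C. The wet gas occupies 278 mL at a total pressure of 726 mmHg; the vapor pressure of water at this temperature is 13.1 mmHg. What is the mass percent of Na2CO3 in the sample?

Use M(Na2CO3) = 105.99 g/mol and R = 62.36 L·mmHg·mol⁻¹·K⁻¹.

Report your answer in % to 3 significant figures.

85.2 %

P(CO2) = 726 − 13.1 = 712.9 mmHg
n(CO2) = PV/RT = (712.9 × 0.2780) / (62.36 × 288.55) = 0.01101 mol
n(Na2CO3) = (1/1) × 0.01101 = 0.01101 mol
m(Na2CO3) = 0.01101 × 105.99 = 1.167 g
%Na2CO3 = 1.167 / 1.37 × 100 = 85.18%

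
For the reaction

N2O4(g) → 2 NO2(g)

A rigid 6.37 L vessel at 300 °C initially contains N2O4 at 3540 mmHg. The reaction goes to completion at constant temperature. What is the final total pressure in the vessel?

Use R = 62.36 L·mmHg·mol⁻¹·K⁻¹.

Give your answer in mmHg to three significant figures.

7080 mmHg

Since T and V are fixed, P_final/P_initial = n_final/n_initial = 2/1.
P_final = (2/1) × 3540 = 7080 mmHg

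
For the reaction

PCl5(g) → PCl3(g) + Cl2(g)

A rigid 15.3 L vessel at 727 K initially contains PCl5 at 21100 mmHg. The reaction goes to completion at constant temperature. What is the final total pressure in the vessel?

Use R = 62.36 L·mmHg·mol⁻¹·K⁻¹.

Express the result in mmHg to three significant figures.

42200 mmHg

Since T and V are fixed, P_final/P_initial = n_final/n_initial = 2/1.
P_final = (2/1) × 21100 = 42200 mmHg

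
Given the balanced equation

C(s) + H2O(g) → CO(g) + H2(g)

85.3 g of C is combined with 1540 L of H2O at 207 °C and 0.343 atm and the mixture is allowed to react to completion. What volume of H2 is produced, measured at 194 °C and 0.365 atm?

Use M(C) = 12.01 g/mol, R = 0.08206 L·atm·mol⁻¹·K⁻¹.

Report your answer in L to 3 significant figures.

n(C) = 85.3 / 12.01 = 7.102 mol
n(H2O) = PV/RT = (0.343 × 1540) / (0.08206 × 480.15) = 13.41 mol
For 7.102 mol C, stoichiometry requires (1/1) × 7.102 = 7.102 mol H2O; 13.41 mol is available, so C is limiting.
n(H2) = (1/1) × 7.102 = 7.102 mol
V(H2) = nRT/P = 7.102 × 0.08206 × 467.15 / 0.365 = 745.9 L

746 L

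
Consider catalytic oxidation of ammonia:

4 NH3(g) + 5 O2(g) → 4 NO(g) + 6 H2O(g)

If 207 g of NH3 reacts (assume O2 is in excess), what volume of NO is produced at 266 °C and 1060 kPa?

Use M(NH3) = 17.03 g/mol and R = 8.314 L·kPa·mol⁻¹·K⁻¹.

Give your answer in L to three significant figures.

n(NH3) = 207.0 / 17.03 = 12.16 mol
n(NO) = (4/4) × 12.16 = 12.16 mol
V = nRT/P = 12.16 × 8.314 × 539.15 / 1060 = 51.42 L

51.4 L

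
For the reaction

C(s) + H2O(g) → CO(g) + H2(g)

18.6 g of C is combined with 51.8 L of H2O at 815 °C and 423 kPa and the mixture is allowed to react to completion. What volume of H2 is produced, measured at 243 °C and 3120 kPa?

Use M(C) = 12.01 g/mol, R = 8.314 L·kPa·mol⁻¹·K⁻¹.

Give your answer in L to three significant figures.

n(C) = 18.6 / 12.01 = 1.549 mol
n(H2O) = PV/RT = (423 × 51.8) / (8.314 × 1088.15) = 2.422 mol
For 1.549 mol C, stoichiometry requires (1/1) × 1.549 = 1.549 mol H2O; 2.422 mol is available, so C is limiting.
n(H2) = (1/1) × 1.549 = 1.549 mol
V(H2) = nRT/P = 1.549 × 8.314 × 516.15 / 3120 = 2.131 L

2.13 L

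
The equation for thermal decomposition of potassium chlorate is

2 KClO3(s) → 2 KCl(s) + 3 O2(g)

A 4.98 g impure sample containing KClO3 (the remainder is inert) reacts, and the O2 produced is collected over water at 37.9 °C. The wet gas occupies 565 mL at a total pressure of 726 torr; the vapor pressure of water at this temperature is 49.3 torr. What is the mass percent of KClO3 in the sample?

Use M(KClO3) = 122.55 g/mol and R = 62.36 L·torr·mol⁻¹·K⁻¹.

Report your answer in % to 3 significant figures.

P(O2) = 726 − 49.3 = 676.7 torr
n(O2) = PV/RT = (676.7 × 0.5650) / (62.36 × 311.05) = 0.01971 mol
n(KClO3) = (2/3) × 0.01971 = 0.01314 mol
m(KClO3) = 0.01314 × 122.55 = 1.610 g
%KClO3 = 1.610 / 4.98 × 100 = 32.33%

32.3 %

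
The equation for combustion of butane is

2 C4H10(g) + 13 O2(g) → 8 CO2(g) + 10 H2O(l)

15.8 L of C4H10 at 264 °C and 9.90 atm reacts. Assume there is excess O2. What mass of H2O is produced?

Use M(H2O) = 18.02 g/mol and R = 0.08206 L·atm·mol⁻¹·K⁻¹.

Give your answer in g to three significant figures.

n(C4H10) = PV/RT = (9.90 × 15.8) / (0.08206 × 537.15) = 3.549 mol
n(H2O) = (10/2) × 3.549 = 17.75 mol
m(H2O) = 17.75 × 18.02 = 319.9 g

320 g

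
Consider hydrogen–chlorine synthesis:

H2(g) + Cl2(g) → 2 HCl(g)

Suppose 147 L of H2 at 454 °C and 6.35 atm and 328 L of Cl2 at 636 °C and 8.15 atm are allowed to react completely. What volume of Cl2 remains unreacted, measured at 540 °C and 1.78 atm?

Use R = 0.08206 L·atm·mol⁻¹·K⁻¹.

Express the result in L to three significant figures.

n(H2) = PV/RT = (6.35 × 147) / (0.08206 × 727.15) = 15.64 mol
n(Cl2) = PV/RT = (8.15 × 328) / (0.08206 × 909.15) = 35.83 mol
For 15.64 mol H2, stoichiometry requires (1/1) × 15.64 = 15.64 mol Cl2; 35.83 mol is available, so H2 is limiting.
n(Cl2) consumed = (1/1) × 15.64 = 15.64 mol; remaining = 35.83 − 15.64 = 20.19 mol
V(Cl2) = nRT/P = 20.19 × 0.08206 × 813.15 / 1.78 = 756.9 L

757 L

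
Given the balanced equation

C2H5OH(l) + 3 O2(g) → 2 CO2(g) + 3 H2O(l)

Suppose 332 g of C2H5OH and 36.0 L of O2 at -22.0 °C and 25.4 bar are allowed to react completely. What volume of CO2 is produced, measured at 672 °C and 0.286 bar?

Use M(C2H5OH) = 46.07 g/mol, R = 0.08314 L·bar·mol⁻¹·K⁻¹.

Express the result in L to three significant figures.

n(C2H5OH) = 332 / 46.07 = 7.206 mol
n(O2) = PV/RT = (25.4 × 36.0) / (0.08314 × 251.15) = 43.79 mol
For 7.206 mol C2H5OH, stoichiometry requires (3/1) × 7.206 = 21.62 mol O2; 43.79 mol is available, so C2H5OH is limiting.
n(CO2) = (2/1) × 7.206 = 14.41 mol
V(CO2) = nRT/P = 14.41 × 0.08314 × 945.15 / 0.286 = 3959 L

3960 L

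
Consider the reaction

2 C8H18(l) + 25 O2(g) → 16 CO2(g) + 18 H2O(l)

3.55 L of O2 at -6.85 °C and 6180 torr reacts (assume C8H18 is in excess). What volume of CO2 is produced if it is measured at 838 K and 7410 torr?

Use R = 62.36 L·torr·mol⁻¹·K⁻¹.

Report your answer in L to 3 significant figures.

5.96 L

n(O2) = PV/RT = (6180 × 3.55) / (62.36 × 266.3) = 1.321 mol
n(CO2) = (16/25) × 1.321 = 0.8454 mol
V = nRT/P = 0.8454 × 62.36 × 838 / 7410 = 5.962 L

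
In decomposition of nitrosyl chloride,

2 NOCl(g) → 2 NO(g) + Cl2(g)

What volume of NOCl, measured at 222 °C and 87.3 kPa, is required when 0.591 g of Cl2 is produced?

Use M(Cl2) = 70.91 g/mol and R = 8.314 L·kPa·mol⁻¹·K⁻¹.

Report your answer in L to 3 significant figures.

0.786 L

n(Cl2) = 0.5910 / 70.91 = 0.008335 mol
n(NOCl) = (2/1) × 0.008335 = 0.01667 mol
V = nRT/P = 0.01667 × 8.314 × 495.15 / 87.3 = 0.7861 L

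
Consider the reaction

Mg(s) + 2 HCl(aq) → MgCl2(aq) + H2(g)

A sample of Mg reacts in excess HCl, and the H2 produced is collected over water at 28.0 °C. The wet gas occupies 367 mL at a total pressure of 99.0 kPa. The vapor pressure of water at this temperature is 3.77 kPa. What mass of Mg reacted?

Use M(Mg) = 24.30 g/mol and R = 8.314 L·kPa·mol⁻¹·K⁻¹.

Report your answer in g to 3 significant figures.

0.339 g

P(H2) = 99.0 − 3.77 = 95.23 kPa
n(H2) = PV/RT = (95.23 × 0.3670) / (8.314 × 301.15) = 0.01396 mol
n(Mg) = (1/1) × 0.01396 = 0.01396 mol
m(Mg) = 0.01396 × 24.30 = 0.3392 g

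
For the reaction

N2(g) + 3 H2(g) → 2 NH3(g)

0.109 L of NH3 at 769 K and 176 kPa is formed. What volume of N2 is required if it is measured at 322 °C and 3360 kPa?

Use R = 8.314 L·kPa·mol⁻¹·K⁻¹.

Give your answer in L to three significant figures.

0.00221 L

n(NH3) = PV/RT = (176 × 0.109) / (8.314 × 769) = 0.003001 mol
n(N2) = (1/2) × 0.003001 = 0.001501 mol
V = nRT/P = 0.001501 × 8.314 × 595.15 / 3360 = 0.002210 L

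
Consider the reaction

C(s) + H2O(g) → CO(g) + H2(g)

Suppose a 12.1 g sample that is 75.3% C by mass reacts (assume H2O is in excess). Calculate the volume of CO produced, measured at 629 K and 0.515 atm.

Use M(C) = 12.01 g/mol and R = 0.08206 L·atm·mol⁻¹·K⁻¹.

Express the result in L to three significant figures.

mass of C = 12.1 × 75.3/100 = 9.111 g
n(C) = 9.111 / 12.01 = 0.7586 mol
n(CO) = (1/1) × 0.7586 = 0.7586 mol
V = nRT/P = 0.7586 × 0.08206 × 629 / 0.515 = 76.03 L

76.0 L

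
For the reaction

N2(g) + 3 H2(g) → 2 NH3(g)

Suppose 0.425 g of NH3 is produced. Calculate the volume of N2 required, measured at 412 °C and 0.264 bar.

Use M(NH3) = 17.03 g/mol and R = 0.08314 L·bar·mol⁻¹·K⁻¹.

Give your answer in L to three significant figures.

n(NH3) = 0.4250 / 17.03 = 0.02496 mol
n(N2) = (1/2) × 0.02496 = 0.01248 mol
V = nRT/P = 0.01248 × 0.08314 × 685.15 / 0.264 = 2.693 L

2.69 L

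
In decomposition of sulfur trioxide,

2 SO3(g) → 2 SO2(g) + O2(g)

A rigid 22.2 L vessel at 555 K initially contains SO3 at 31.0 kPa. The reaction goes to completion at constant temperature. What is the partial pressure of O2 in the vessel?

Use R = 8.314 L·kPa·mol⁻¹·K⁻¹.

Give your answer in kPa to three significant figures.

15.5 kPa

n(SO3)₀ = PV/RT = (31.0 × 22.2) / (8.314 × 555) = 0.1491 mol
n(O2) = (1/2) × 0.1491 = 0.07455 mol
P(O2) = nRT/V = 0.07455 × 8.314 × 555 / 22.2 = 15.50 kPa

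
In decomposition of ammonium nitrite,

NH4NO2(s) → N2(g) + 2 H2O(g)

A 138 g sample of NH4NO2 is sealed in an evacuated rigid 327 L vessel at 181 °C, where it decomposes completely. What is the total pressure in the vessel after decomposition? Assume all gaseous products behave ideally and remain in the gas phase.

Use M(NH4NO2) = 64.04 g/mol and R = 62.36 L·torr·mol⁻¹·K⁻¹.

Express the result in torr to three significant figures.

n(NH4NO2) = 138 / 64.04 = 2.155 mol
n(gas produced) = (3/1) × 2.155 = 6.465 mol
P = nRT/V = 6.465 × 62.36 × 454.15 / 327 = 559.9 torr

560 torr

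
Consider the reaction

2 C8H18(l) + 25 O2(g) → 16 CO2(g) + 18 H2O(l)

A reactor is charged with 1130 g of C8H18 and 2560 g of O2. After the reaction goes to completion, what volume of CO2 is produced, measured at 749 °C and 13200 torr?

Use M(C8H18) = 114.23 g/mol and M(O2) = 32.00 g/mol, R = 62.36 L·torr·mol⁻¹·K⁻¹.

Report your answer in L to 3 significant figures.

247 L

n(C8H18) = 1130 / 114.23 = 9.892 mol
n(O2) = 2560 / 32.00 = 80.00 mol
For 9.892 mol C8H18, stoichiometry requires (25/2) × 9.892 = 123.6 mol O2; 80.00 mol is available, so O2 is limiting.
n(CO2) = (16/25) × 80.00 = 51.20 mol
V(CO2) = nRT/P = 51.20 × 62.36 × 1022.15 / 13200 = 247.2 L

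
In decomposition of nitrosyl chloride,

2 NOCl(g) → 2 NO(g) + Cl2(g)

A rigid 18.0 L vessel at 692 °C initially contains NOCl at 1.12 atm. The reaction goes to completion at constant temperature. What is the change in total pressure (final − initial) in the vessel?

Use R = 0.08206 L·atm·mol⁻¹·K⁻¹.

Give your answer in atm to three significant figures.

At constant T and V, P ∝ n(gas): 2 mol gas → 3 mol gas.
P_final = (3/2) × 1.12 = 1.680 atm; ΔP = 1.680 − 1.12 = 0.5600 atm

0.560 atm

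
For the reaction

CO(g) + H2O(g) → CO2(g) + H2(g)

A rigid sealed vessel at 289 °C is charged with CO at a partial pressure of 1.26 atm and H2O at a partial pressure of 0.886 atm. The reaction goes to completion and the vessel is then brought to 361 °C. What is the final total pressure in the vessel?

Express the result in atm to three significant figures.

With V and T fixed, P_i ∝ n_i, so the mole ratios apply directly to partial pressures at 289 °C.
P(H2O) required for 1.26 atm of CO = (1/1) × 1.26 = 1.260 atm; available 0.886 atm, so H2O is limiting.
P(CO) remaining = 1.26 − (1/1) × 0.886 = 0.3740 atm
P(gaseous products) = (1+1)/1 × 0.886 = 1.772 atm
P_total at 289 °C = 0.3740 + 1.772 = 2.146 atm
Scaling to 361 °C: P = 2.146 × 634.15/562.15 = 2.421 atm

2.42 atm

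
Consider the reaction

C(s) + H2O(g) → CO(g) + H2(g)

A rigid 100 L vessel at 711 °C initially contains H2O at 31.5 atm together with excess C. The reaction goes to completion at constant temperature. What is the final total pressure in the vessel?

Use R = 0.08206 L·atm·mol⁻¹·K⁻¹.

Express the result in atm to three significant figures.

At constant T and V, P ∝ n(gas): 1 mol gas → 2 mol gas.
P_final = (2/1) × 31.5 = 63.00 atm

63.0 atm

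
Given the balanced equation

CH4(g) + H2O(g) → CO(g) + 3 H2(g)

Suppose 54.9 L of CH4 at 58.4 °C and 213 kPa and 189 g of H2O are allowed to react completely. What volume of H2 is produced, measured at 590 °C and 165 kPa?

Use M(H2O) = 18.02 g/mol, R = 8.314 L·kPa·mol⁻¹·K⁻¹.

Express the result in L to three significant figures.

554 L

n(CH4) = PV/RT = (213 × 54.9) / (8.314 × 331.55) = 4.242 mol
n(H2O) = 189 / 18.02 = 10.49 mol
For 4.242 mol CH4, stoichiometry requires (1/1) × 4.242 = 4.242 mol H2O; 10.49 mol is available, so CH4 is limiting.
n(H2) = (3/1) × 4.242 = 12.73 mol
V(H2) = nRT/P = 12.73 × 8.314 × 863.15 / 165 = 553.7 L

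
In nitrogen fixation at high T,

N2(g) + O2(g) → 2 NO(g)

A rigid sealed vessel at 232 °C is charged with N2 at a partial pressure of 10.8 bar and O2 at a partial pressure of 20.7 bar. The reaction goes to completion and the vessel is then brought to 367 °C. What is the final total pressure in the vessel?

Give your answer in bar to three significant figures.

At constant V, partial pressures at 232 °C are proportional to moles, so apply stoichiometry directly to pressures.
P(O2) required for 10.8 bar of N2 = (1/1) × 10.8 = 10.80 bar; available 20.7 bar, so N2 is limiting.
P(O2) remaining = 20.7 − (1/1) × 10.8 = 9.900 bar
P(gaseous products) = (2)/1 × 10.8 = 21.60 bar
P_total at 232 °C = 9.900 + 21.60 = 31.50 bar
Scaling to 367 °C: P = 31.50 × 640.15/505.15 = 39.92 bar

39.9 bar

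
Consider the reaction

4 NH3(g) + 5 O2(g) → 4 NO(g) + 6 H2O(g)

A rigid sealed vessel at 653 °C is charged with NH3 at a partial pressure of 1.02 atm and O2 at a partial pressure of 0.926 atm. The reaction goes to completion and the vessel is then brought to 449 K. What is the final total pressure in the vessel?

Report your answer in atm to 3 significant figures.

Because the vessel is rigid and T is held at 653 °C, work the stoichiometry in partial pressures (P_i = n_iRT/V).
P(O2) required for 1.02 atm of NH3 = (5/4) × 1.02 = 1.275 atm; available 0.926 atm, so O2 is limiting.
P(NH3) remaining = 1.02 − (4/5) × 0.926 = 0.2792 atm
P(gaseous products) = (4+6)/5 × 0.926 = 1.852 atm
P_total at 653 °C = 0.2792 + 1.852 = 2.131 atm
Scaling to 449 K: P = 2.131 × 449/926.15 = 1.033 atm

1.03 atm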